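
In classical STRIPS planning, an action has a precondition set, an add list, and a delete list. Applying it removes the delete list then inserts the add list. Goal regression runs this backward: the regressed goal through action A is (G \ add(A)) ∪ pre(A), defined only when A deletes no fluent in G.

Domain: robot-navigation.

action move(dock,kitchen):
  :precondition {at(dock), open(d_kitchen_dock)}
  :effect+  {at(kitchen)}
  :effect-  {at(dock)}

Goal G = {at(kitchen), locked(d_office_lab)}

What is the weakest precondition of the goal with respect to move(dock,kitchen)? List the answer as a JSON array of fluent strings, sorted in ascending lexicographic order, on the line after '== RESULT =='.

Regress:
  G ∩ del = {}  (empty — regression defined)
  G \ add = {at(kitchen), locked(d_office_lab)} \ {at(kitchen)} = {locked(d_office_lab)}
  ∪ pre   = {locked(d_office_lab)} ∪ {at(dock), open(d_kitchen_dock)}
          = {at(dock), locked(d_office_lab), open(d_kitchen_dock)}

== RESULT ==
["at(dock)", "locked(d_office_lab)", "open(d_kitchen_dock)"]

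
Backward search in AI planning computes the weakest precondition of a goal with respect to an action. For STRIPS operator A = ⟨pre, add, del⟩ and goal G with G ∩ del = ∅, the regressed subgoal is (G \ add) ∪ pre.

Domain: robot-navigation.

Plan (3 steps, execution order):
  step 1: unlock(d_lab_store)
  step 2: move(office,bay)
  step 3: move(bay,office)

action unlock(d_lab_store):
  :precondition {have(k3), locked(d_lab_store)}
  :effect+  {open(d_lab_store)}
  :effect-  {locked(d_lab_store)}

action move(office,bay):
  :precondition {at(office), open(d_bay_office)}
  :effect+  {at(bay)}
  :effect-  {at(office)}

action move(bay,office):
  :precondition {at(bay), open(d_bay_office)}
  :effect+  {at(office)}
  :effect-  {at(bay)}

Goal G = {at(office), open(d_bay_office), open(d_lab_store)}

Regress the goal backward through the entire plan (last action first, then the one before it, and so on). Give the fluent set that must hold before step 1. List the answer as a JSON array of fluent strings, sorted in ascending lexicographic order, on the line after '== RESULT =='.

Regress step by step:
  through step 3 (move(bay,office)): drop {at(office)}, keep {open(d_bay_office), open(d_lab_store)}, require {at(bay), open(d_bay_office)}
    → {at(bay), open(d_bay_office), open(d_lab_store)}
  through step 2 (move(office,bay)): drop {at(bay)}, keep {open(d_bay_office), open(d_lab_store)}, require {at(office), open(d_bay_office)}
    → {at(office), open(d_bay_office), open(d_lab_store)}
  through step 1 (unlock(d_lab_store)): drop {open(d_lab_store)}, keep {at(office), open(d_bay_office)}, require {have(k3), locked(d_lab_store)}
    → {at(office), have(k3), locked(d_lab_store), open(d_bay_office)}

== RESULT ==
["at(office)", "have(k3)", "locked(d_lab_store)", "open(d_bay_office)"]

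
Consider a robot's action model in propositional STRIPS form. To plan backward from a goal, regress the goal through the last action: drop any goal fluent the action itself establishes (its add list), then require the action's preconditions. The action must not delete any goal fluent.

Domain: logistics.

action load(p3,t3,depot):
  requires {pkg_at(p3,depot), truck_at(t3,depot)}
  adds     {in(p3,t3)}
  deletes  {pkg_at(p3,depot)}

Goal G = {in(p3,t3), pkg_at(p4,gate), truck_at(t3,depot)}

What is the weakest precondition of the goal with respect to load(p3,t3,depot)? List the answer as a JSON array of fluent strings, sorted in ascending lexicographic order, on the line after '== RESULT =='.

Compute (G \ add) ∪ pre:
  G ∩ del = {}  (empty — regression defined)
  G \ add = {in(p3,t3), pkg_at(p4,gate), truck_at(t3,depot)} \ {in(p3,t3)} = {pkg_at(p4,gate), truck_at(t3,depot)}
  ∪ pre   = {pkg_at(p4,gate), truck_at(t3,depot)} ∪ {pkg_at(p3,depot), truck_at(t3,depot)}
          = {pkg_at(p3,depot), pkg_at(p4,gate), truck_at(t3,depot)}

== RESULT ==
["pkg_at(p3,depot)", "pkg_at(p4,gate)", "truck_at(t3,depot)"]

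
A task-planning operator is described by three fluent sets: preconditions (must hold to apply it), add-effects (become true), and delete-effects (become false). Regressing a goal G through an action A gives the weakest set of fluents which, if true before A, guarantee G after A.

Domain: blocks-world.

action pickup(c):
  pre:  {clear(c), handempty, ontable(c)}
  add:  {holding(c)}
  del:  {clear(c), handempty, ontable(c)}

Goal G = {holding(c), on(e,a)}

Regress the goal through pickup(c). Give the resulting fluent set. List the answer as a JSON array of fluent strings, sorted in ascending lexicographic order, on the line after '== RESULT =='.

Regress:
  G ∩ del = {}  (empty — regression defined)
  G \ add = {holding(c), on(e,a)} \ {holding(c)} = {on(e,a)}
  ∪ pre   = {on(e,a)} ∪ {clear(c), handempty, ontable(c)}
          = {clear(c), handempty, on(e,a), ontable(c)}

== RESULT ==
["clear(c)", "handempty", "on(e,a)", "ontable(c)"]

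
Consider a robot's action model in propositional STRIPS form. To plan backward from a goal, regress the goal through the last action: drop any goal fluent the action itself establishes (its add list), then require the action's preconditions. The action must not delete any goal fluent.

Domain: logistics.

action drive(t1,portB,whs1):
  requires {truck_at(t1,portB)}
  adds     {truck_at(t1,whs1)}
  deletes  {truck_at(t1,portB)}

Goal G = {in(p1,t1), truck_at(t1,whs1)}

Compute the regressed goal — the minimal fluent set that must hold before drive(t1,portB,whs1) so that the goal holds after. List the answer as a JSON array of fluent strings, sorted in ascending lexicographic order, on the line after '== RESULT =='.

Compute (G \ add) ∪ pre:
  G ∩ del = {}  (empty — regression defined)
  G \ add = {in(p1,t1), truck_at(t1,whs1)} \ {truck_at(t1,whs1)} = {in(p1,t1)}
  ∪ pre   = {in(p1,t1)} ∪ {truck_at(t1,portB)}
          = {in(p1,t1), truck_at(t1,portB)}

== RESULT ==
["in(p1,t1)", "truck_at(t1,portB)"]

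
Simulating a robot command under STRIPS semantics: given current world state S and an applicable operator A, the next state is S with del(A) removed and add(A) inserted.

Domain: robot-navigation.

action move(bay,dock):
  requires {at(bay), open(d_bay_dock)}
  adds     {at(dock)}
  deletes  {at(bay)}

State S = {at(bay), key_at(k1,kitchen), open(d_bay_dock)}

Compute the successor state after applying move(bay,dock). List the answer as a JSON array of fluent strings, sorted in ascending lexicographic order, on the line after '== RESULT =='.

Progress:
  pre ⊆ S: {at(bay), open(d_bay_dock)} ⊆ S  — applicable
  S \ del = {key_at(k1,kitchen), open(d_bay_dock)}
  ∪ add   = {at(dock), key_at(k1,kitchen), open(d_bay_dock)}

== RESULT ==
["at(dock)", "key_at(k1,kitchen)", "open(d_bay_dock)"]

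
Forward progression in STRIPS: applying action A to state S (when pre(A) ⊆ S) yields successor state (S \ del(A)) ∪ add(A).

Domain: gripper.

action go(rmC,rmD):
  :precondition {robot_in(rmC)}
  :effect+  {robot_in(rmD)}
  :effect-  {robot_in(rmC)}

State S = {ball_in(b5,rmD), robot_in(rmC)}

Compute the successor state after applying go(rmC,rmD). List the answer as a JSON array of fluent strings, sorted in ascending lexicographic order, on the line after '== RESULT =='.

Compute (S \ del) ∪ add:
  pre ⊆ S: {robot_in(rmC)} ⊆ S  — applicable
  S \ del = {ball_in(b5,rmD)}
  ∪ add   = {ball_in(b5,rmD), robot_in(rmD)}

== RESULT ==
["ball_in(b5,rmD)", "robot_in(rmD)"]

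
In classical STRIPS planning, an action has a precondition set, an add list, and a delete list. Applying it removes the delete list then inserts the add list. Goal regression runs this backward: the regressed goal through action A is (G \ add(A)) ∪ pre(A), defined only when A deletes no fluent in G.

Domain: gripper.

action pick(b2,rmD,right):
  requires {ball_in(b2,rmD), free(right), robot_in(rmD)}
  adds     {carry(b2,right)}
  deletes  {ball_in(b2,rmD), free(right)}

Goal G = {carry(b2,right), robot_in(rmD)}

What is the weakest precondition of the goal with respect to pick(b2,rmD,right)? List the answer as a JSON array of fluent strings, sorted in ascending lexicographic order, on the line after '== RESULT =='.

Compute (G \ add) ∪ pre:
  G ∩ del = {}  (empty — regression defined)
  G \ add = {carry(b2,right), robot_in(rmD)} \ {carry(b2,right)} = {robot_in(rmD)}
  ∪ pre   = {robot_in(rmD)} ∪ {ball_in(b2,rmD), free(right), robot_in(rmD)}
          = {ball_in(b2,rmD), free(right), robot_in(rmD)}

== RESULT ==
["ball_in(b2,rmD)", "free(right)", "robot_in(rmD)"]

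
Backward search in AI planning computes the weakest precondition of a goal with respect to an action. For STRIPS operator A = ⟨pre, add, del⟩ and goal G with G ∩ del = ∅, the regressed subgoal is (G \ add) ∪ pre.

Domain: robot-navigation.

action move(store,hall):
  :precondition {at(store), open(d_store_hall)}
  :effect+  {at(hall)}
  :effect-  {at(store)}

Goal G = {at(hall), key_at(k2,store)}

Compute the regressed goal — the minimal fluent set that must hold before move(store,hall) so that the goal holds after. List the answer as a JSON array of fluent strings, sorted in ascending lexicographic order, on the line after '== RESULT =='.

Regress:
  G ∩ del = {}  (empty — regression defined)
  G \ add = {at(hall), key_at(k2,store)} \ {at(hall)} = {key_at(k2,store)}
  ∪ pre   = {key_at(k2,store)} ∪ {at(store), open(d_store_hall)}
          = {at(store), key_at(k2,store), open(d_store_hall)}

== RESULT ==
["at(store)", "key_at(k2,store)", "open(d_store_hall)"]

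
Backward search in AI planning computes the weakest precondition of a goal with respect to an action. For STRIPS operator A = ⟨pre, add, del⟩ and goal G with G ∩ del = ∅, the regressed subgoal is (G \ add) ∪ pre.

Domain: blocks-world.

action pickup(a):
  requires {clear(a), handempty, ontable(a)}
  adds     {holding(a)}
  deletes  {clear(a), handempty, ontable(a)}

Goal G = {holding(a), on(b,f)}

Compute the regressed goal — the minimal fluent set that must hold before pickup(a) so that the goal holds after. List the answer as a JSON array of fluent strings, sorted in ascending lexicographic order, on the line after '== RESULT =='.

Regress:
  G ∩ del = {}  (empty — regression defined)
  G \ add = {holding(a), on(b,f)} \ {holding(a)} = {on(b,f)}
  ∪ pre   = {on(b,f)} ∪ {clear(a), handempty, ontable(a)}
          = {clear(a), handempty, on(b,f), ontable(a)}

== RESULT ==
["clear(a)", "handempty", "on(b,f)", "ontable(a)"]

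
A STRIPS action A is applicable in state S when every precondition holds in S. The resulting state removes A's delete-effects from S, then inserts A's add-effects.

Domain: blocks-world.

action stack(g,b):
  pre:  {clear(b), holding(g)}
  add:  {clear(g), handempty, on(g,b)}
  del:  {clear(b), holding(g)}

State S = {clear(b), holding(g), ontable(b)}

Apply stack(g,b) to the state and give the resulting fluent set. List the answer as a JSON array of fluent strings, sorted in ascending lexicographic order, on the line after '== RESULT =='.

Compute (S \ del) ∪ add:
  pre ⊆ S: {clear(b), holding(g)} ⊆ S  — applicable
  S \ del = {ontable(b)}
  ∪ add   = {clear(g), handempty, on(g,b), ontable(b)}

== RESULT ==
["clear(g)", "handempty", "on(g,b)", "ontable(b)"]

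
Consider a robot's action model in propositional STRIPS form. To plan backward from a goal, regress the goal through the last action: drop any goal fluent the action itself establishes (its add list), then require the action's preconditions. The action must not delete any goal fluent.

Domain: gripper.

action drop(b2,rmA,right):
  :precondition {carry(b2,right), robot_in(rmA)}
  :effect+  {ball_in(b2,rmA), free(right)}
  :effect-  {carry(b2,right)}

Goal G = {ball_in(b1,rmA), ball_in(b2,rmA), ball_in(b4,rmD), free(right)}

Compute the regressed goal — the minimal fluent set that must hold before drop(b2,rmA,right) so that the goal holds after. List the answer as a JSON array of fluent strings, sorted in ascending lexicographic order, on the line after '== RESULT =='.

Regress:
  G ∩ del = {}  (empty — regression defined)
  G \ add = {ball_in(b1,rmA), ball_in(b2,rmA), ball_in(b4,rmD), free(right)} \ {ball_in(b2,rmA), free(right)} = {ball_in(b1,rmA), ball_in(b4,rmD)}
  ∪ pre   = {ball_in(b1,rmA), ball_in(b4,rmD)} ∪ {carry(b2,right), robot_in(rmA)}
          = {ball_in(b1,rmA), ball_in(b4,rmD), carry(b2,right), robot_in(rmA)}

== RESULT ==
["ball_in(b1,rmA)", "ball_in(b4,rmD)", "carry(b2,right)", "robot_in(rmA)"]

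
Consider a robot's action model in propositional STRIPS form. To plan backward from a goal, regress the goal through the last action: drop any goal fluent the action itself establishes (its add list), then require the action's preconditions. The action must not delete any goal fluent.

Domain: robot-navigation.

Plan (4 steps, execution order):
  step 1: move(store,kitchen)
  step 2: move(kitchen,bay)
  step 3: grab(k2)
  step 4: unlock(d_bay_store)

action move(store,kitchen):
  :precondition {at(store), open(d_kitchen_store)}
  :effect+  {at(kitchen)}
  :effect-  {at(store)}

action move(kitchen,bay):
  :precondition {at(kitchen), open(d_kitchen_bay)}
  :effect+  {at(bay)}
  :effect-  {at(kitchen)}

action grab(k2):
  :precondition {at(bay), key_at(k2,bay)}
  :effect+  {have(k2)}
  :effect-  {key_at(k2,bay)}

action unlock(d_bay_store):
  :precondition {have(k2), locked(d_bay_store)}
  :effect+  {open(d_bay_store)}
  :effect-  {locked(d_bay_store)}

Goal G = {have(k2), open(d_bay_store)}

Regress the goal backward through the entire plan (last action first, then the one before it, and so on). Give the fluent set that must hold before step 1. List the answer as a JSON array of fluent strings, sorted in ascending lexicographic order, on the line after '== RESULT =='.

Work backward from the goal:
  through step 4 (unlock(d_bay_store)): drop {open(d_bay_store)}, keep {have(k2)}, require {have(k2), locked(d_bay_store)}
    → {have(k2), locked(d_bay_store)}
  through step 3 (grab(k2)): drop {have(k2)}, keep {locked(d_bay_store)}, require {at(bay), key_at(k2,bay)}
    → {at(bay), key_at(k2,bay), locked(d_bay_store)}
  through step 2 (move(kitchen,bay)): drop {at(bay)}, keep {key_at(k2,bay), locked(d_bay_store)}, require {at(kitchen), open(d_kitchen_bay)}
    → {at(kitchen), key_at(k2,bay), locked(d_bay_store), open(d_kitchen_bay)}
  through step 1 (move(store,kitchen)): drop {at(kitchen)}, keep {key_at(k2,bay), locked(d_bay_store), open(d_kitchen_bay)}, require {at(store), open(d_kitchen_store)}
    → {at(store), key_at(k2,bay), locked(d_bay_store), open(d_kitchen_bay), open(d_kitchen_store)}

== RESULT ==
["at(store)", "key_at(k2,bay)", "locked(d_bay_store)", "open(d_kitchen_bay)", "open(d_kitchen_store)"]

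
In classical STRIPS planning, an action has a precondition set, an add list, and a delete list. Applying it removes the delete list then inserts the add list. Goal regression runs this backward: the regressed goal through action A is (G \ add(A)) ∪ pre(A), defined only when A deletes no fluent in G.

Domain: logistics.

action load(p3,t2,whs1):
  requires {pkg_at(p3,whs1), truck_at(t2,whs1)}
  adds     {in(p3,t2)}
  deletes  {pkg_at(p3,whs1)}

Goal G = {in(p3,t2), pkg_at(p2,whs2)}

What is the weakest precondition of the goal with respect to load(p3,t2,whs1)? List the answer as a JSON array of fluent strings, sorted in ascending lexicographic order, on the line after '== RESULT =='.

Compute (G \ add) ∪ pre:
  G ∩ del = {}  (empty — regression defined)
  G \ add = {in(p3,t2), pkg_at(p2,whs2)} \ {in(p3,t2)} = {pkg_at(p2,whs2)}
  ∪ pre   = {pkg_at(p2,whs2)} ∪ {pkg_at(p3,whs1), truck_at(t2,whs1)}
          = {pkg_at(p2,whs2), pkg_at(p3,whs1), truck_at(t2,whs1)}

== RESULT ==
["pkg_at(p2,whs2)", "pkg_at(p3,whs1)", "truck_at(t2,whs1)"]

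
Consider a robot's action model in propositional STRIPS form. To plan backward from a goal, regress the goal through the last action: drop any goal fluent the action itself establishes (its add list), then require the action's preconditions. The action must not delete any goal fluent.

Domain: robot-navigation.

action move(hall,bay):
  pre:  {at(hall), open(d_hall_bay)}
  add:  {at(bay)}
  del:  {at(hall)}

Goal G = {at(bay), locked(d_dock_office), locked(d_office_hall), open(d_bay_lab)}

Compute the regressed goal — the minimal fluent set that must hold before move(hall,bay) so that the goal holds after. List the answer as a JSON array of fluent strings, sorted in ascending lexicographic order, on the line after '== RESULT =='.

Regress:
  G ∩ del = {}  (empty — regression defined)
  G \ add = {at(bay), locked(d_dock_office), locked(d_office_hall), open(d_bay_lab)} \ {at(bay)} = {locked(d_dock_office), locked(d_office_hall), open(d_bay_lab)}
  ∪ pre   = {locked(d_dock_office), locked(d_office_hall), open(d_bay_lab)} ∪ {at(hall), open(d_hall_bay)}
          = {at(hall), locked(d_dock_office), locked(d_office_hall), open(d_bay_lab), open(d_hall_bay)}

== RESULT ==
["at(hall)", "locked(d_dock_office)", "locked(d_office_hall)", "open(d_bay_lab)", "open(d_hall_bay)"]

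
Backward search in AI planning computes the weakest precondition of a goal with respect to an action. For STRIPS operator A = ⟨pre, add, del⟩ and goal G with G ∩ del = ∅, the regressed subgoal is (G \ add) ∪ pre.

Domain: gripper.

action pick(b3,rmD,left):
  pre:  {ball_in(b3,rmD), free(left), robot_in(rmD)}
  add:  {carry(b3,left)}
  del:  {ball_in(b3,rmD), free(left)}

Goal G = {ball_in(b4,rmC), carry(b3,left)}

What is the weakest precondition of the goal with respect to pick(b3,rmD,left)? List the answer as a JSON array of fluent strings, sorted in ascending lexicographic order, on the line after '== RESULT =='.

Regress:
  G ∩ del = {}  (empty — regression defined)
  G \ add = {ball_in(b4,rmC), carry(b3,left)} \ {carry(b3,left)} = {ball_in(b4,rmC)}
  ∪ pre   = {ball_in(b4,rmC)} ∪ {ball_in(b3,rmD), free(left), robot_in(rmD)}
          = {ball_in(b3,rmD), ball_in(b4,rmC), free(left), robot_in(rmD)}

== RESULT ==
["ball_in(b3,rmD)", "ball_in(b4,rmC)", "free(left)", "robot_in(rmD)"]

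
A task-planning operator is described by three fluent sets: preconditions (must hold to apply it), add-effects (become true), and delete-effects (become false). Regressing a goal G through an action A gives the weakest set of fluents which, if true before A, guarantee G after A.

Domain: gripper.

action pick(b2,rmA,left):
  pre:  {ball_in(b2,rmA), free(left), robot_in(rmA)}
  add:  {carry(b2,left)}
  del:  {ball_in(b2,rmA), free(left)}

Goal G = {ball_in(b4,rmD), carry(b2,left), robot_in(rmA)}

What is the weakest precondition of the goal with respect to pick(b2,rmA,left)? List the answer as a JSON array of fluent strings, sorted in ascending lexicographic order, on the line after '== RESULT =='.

Compute (G \ add) ∪ pre:
  G ∩ del = {}  (empty — regression defined)
  G \ add = {ball_in(b4,rmD), carry(b2,left), robot_in(rmA)} \ {carry(b2,left)} = {ball_in(b4,rmD), robot_in(rmA)}
  ∪ pre   = {ball_in(b4,rmD), robot_in(rmA)} ∪ {ball_in(b2,rmA), free(left), robot_in(rmA)}
          = {ball_in(b2,rmA), ball_in(b4,rmD), free(left), robot_in(rmA)}

== RESULT ==
["ball_in(b2,rmA)", "ball_in(b4,rmD)", "free(left)", "robot_in(rmA)"]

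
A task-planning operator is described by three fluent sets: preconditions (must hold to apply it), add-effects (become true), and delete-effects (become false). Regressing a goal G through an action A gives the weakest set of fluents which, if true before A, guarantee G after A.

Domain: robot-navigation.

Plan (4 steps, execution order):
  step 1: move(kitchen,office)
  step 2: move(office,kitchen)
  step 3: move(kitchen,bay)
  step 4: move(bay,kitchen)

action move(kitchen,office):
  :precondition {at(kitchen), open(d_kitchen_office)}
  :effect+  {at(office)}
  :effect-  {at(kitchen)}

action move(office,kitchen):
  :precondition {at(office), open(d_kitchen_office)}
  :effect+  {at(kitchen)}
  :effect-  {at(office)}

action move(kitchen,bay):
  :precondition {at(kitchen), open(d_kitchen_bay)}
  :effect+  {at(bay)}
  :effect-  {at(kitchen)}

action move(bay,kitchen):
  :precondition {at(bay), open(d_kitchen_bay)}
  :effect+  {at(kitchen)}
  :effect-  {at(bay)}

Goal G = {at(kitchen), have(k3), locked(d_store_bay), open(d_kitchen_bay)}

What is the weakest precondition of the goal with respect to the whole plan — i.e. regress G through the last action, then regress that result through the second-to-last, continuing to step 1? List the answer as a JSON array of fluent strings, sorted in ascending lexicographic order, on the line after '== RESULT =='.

Regress step by step:
  through step 4 (move(bay,kitchen)): drop {at(kitchen)}, keep {have(k3), locked(d_store_bay), open(d_kitchen_bay)}, require {at(bay), open(d_kitchen_bay)}
    → {at(bay), have(k3), locked(d_store_bay), open(d_kitchen_bay)}
  through step 3 (move(kitchen,bay)): drop {at(bay)}, keep {have(k3), locked(d_store_bay), open(d_kitchen_bay)}, require {at(kitchen), open(d_kitchen_bay)}
    → {at(kitchen), have(k3), locked(d_store_bay), open(d_kitchen_bay)}
  through step 2 (move(office,kitchen)): drop {at(kitchen)}, keep {have(k3), locked(d_store_bay), open(d_kitchen_bay)}, require {at(office), open(d_kitchen_office)}
    → {at(office), have(k3), locked(d_store_bay), open(d_kitchen_bay), open(d_kitchen_office)}
  through step 1 (move(kitchen,office)): drop {at(office)}, keep {have(k3), locked(d_store_bay), open(d_kitchen_bay), open(d_kitchen_office)}, require {at(kitchen), open(d_kitchen_office)}
    → {at(kitchen), have(k3), locked(d_store_bay), open(d_kitchen_bay), open(d_kitchen_office)}

== RESULT ==
["at(kitchen)", "have(k3)", "locked(d_store_bay)", "open(d_kitchen_bay)", "open(d_kitchen_office)"]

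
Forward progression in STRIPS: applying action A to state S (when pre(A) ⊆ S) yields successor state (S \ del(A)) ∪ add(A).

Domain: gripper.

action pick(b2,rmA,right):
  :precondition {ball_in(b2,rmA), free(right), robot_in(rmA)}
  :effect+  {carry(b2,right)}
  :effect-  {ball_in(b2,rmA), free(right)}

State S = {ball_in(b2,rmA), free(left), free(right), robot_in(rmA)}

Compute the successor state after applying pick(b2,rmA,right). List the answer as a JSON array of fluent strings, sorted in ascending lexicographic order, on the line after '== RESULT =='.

Compute (S \ del) ∪ add:
  pre ⊆ S: {ball_in(b2,rmA), free(right), robot_in(rmA)} ⊆ S  — applicable
  S \ del = {free(left), robot_in(rmA)}
  ∪ add   = {carry(b2,right), free(left), robot_in(rmA)}

== RESULT ==
["carry(b2,right)", "free(left)", "robot_in(rmA)"]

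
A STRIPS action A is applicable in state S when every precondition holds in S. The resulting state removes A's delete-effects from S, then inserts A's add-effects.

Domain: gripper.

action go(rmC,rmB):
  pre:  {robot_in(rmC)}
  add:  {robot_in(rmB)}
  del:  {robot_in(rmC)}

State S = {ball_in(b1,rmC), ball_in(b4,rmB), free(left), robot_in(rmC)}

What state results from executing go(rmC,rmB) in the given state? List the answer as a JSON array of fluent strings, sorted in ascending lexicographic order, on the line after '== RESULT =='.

Compute (S \ del) ∪ add:
  pre ⊆ S: {robot_in(rmC)} ⊆ S  — applicable
  S \ del = {ball_in(b1,rmC), ball_in(b4,rmB), free(left)}
  ∪ add   = {ball_in(b1,rmC), ball_in(b4,rmB), free(left), robot_in(rmB)}

== RESULT ==
["ball_in(b1,rmC)", "ball_in(b4,rmB)", "free(left)", "robot_in(rmB)"]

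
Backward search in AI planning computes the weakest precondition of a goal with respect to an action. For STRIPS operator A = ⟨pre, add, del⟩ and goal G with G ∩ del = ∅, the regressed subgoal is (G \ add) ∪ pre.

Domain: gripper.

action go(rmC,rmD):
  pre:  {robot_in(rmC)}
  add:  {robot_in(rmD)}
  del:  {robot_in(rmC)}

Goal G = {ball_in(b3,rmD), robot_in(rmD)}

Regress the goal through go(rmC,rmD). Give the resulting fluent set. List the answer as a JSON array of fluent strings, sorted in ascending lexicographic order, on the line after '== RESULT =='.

Regress:
  G ∩ del = {}  (empty — regression defined)
  G \ add = {ball_in(b3,rmD), robot_in(rmD)} \ {robot_in(rmD)} = {ball_in(b3,rmD)}
  ∪ pre   = {ball_in(b3,rmD)} ∪ {robot_in(rmC)}
          = {ball_in(b3,rmD), robot_in(rmC)}

== RESULT ==
["ball_in(b3,rmD)", "robot_in(rmC)"]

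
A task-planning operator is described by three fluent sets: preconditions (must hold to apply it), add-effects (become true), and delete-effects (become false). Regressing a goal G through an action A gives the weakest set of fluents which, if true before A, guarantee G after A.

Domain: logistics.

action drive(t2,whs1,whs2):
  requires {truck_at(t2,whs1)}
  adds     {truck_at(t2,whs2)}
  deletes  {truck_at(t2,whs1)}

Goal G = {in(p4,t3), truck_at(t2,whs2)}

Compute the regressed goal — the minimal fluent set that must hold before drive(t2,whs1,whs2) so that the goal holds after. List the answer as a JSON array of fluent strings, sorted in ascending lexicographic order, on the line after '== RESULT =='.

Regress:
  G ∩ del = {}  (empty — regression defined)
  G \ add = {in(p4,t3), truck_at(t2,whs2)} \ {truck_at(t2,whs2)} = {in(p4,t3)}
  ∪ pre   = {in(p4,t3)} ∪ {truck_at(t2,whs1)}
          = {in(p4,t3), truck_at(t2,whs1)}

== RESULT ==
["in(p4,t3)", "truck_at(t2,whs1)"]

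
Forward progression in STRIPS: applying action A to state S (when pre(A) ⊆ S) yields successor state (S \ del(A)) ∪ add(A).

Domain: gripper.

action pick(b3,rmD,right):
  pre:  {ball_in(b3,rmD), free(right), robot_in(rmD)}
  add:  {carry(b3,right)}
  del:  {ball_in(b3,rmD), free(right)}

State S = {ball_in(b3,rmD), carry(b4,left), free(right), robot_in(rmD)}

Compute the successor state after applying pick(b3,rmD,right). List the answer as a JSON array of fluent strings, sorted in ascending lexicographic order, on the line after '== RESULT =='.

Compute (S \ del) ∪ add:
  pre ⊆ S: {ball_in(b3,rmD), free(right), robot_in(rmD)} ⊆ S  — applicable
  S \ del = {carry(b4,left), robot_in(rmD)}
  ∪ add   = {carry(b3,right), carry(b4,left), robot_in(rmD)}

== RESULT ==
["carry(b3,right)", "carry(b4,left)", "robot_in(rmD)"]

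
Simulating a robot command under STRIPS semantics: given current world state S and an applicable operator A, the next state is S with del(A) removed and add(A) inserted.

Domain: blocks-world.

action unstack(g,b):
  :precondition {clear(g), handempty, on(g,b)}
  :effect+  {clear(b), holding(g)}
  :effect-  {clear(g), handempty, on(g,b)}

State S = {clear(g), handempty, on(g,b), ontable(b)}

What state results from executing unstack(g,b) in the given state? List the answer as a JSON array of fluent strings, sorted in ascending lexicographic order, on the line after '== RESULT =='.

Compute (S \ del) ∪ add:
  pre ⊆ S: {clear(g), handempty, on(g,b)} ⊆ S  — applicable
  S \ del = {ontable(b)}
  ∪ add   = {clear(b), holding(g), ontable(b)}

== RESULT ==
["clear(b)", "holding(g)", "ontable(b)"]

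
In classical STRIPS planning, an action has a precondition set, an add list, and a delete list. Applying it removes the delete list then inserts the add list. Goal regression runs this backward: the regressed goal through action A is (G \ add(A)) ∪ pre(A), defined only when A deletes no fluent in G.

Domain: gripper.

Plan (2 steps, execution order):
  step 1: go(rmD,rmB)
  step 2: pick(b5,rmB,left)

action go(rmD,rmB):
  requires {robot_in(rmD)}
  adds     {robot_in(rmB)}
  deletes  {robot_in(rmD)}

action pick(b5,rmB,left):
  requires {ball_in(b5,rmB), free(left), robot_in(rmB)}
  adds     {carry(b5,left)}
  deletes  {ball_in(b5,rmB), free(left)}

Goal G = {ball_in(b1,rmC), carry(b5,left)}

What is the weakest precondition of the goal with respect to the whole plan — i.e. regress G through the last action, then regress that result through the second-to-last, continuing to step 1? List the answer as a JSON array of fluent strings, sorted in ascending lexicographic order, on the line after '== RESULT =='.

Work backward from the goal:
  through step 2 (pick(b5,rmB,left)): drop {carry(b5,left)}, keep {ball_in(b1,rmC)}, require {ball_in(b5,rmB), free(left), robot_in(rmB)}
    → {ball_in(b1,rmC), ball_in(b5,rmB), free(left), robot_in(rmB)}
  through step 1 (go(rmD,rmB)): drop {robot_in(rmB)}, keep {ball_in(b1,rmC), ball_in(b5,rmB), free(left)}, require {robot_in(rmD)}
    → {ball_in(b1,rmC), ball_in(b5,rmB), free(left), robot_in(rmD)}

== RESULT ==
["ball_in(b1,rmC)", "ball_in(b5,rmB)", "free(left)", "robot_in(rmD)"]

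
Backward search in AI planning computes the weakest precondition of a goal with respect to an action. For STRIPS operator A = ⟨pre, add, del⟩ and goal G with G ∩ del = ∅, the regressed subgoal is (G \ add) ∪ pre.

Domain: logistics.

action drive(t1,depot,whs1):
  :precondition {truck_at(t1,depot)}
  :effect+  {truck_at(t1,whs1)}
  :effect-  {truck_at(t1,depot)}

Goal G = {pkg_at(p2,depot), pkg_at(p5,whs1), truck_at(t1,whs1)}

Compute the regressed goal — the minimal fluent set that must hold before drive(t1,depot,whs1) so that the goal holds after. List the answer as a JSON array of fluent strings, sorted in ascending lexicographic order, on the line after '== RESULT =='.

Compute (G \ add) ∪ pre:
  G ∩ del = {}  (empty — regression defined)
  G \ add = {pkg_at(p2,depot), pkg_at(p5,whs1), truck_at(t1,whs1)} \ {truck_at(t1,whs1)} = {pkg_at(p2,depot), pkg_at(p5,whs1)}
  ∪ pre   = {pkg_at(p2,depot), pkg_at(p5,whs1)} ∪ {truck_at(t1,depot)}
          = {pkg_at(p2,depot), pkg_at(p5,whs1), truck_at(t1,depot)}

== RESULT ==
["pkg_at(p2,depot)", "pkg_at(p5,whs1)", "truck_at(t1,depot)"]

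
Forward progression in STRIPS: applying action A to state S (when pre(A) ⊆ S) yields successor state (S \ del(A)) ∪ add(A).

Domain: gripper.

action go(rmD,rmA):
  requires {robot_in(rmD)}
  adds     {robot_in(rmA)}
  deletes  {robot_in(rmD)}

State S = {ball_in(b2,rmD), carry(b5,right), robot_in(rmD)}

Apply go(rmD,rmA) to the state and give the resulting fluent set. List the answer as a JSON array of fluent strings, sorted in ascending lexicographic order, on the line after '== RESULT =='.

Progress:
  pre ⊆ S: {robot_in(rmD)} ⊆ S  — applicable
  S \ del = {ball_in(b2,rmD), carry(b5,right)}
  ∪ add   = {ball_in(b2,rmD), carry(b5,right), robot_in(rmA)}

== RESULT ==
["ball_in(b2,rmD)", "carry(b5,right)", "robot_in(rmA)"]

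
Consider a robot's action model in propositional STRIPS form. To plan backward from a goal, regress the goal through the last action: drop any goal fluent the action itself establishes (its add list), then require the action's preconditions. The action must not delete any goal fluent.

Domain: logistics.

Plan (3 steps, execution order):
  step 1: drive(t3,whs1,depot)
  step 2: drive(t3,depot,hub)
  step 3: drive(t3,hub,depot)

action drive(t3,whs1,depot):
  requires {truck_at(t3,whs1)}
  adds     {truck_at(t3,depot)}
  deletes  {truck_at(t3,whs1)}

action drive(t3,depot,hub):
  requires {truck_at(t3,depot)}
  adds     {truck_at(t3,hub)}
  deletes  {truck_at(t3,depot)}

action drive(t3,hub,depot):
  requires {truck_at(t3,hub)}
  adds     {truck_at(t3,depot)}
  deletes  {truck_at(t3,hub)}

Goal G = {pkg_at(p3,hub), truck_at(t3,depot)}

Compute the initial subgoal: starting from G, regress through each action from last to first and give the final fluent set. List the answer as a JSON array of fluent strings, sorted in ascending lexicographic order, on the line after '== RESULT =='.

Work backward from the goal:
  through step 3 (drive(t3,hub,depot)): drop {truck_at(t3,depot)}, keep {pkg_at(p3,hub)}, require {truck_at(t3,hub)}
    → {pkg_at(p3,hub), truck_at(t3,hub)}
  through step 2 (drive(t3,depot,hub)): drop {truck_at(t3,hub)}, keep {pkg_at(p3,hub)}, require {truck_at(t3,depot)}
    → {pkg_at(p3,hub), truck_at(t3,depot)}
  through step 1 (drive(t3,whs1,depot)): drop {truck_at(t3,depot)}, keep {pkg_at(p3,hub)}, require {truck_at(t3,whs1)}
    → {pkg_at(p3,hub), truck_at(t3,whs1)}

== RESULT ==
["pkg_at(p3,hub)", "truck_at(t3,whs1)"]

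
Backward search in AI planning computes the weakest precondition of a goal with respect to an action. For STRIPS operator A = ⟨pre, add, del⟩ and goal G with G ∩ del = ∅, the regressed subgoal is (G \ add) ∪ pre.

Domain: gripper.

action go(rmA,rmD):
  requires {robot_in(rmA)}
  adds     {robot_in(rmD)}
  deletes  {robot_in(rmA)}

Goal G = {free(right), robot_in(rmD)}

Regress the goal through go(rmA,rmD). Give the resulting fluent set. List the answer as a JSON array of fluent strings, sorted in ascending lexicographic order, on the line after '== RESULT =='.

Compute (G \ add) ∪ pre:
  G ∩ del = {}  (empty — regression defined)
  G \ add = {free(right), robot_in(rmD)} \ {robot_in(rmD)} = {free(right)}
  ∪ pre   = {free(right)} ∪ {robot_in(rmA)}
          = {free(right), robot_in(rmA)}

== RESULT ==
["free(right)", "robot_in(rmA)"]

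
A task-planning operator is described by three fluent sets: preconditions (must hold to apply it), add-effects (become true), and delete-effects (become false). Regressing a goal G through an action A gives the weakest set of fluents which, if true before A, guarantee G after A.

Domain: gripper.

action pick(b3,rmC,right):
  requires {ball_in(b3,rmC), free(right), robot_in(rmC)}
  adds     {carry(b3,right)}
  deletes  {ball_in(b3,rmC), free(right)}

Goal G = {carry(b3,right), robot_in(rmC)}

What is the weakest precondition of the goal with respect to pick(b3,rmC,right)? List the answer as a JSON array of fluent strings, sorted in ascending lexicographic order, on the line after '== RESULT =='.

Regress:
  G ∩ del = {}  (empty — regression defined)
  G \ add = {carry(b3,right), robot_in(rmC)} \ {carry(b3,right)} = {robot_in(rmC)}
  ∪ pre   = {robot_in(rmC)} ∪ {ball_in(b3,rmC), free(right), robot_in(rmC)}
          = {ball_in(b3,rmC), free(right), robot_in(rmC)}

== RESULT ==
["ball_in(b3,rmC)", "free(right)", "robot_in(rmC)"]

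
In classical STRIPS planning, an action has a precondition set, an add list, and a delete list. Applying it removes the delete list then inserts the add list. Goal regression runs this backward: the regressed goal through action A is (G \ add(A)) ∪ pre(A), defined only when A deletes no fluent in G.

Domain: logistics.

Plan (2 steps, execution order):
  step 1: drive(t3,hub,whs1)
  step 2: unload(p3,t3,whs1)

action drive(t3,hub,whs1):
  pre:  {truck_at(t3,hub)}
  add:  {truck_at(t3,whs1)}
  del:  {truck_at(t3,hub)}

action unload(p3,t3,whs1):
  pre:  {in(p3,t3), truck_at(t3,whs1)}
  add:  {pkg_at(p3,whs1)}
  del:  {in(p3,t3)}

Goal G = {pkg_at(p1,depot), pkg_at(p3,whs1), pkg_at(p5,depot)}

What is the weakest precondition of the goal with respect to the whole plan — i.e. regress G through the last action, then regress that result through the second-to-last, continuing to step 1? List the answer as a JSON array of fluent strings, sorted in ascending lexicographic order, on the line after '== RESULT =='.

Work backward from the goal:
  through step 2 (unload(p3,t3,whs1)): drop {pkg_at(p3,whs1)}, keep {pkg_at(p1,depot), pkg_at(p5,depot)}, require {in(p3,t3), truck_at(t3,whs1)}
    → {in(p3,t3), pkg_at(p1,depot), pkg_at(p5,depot), truck_at(t3,whs1)}
  through step 1 (drive(t3,hub,whs1)): drop {truck_at(t3,whs1)}, keep {in(p3,t3), pkg_at(p1,depot), pkg_at(p5,depot)}, require {truck_at(t3,hub)}
    → {in(p3,t3), pkg_at(p1,depot), pkg_at(p5,depot), truck_at(t3,hub)}

== RESULT ==
["in(p3,t3)", "pkg_at(p1,depot)", "pkg_at(p5,depot)", "truck_at(t3,hub)"]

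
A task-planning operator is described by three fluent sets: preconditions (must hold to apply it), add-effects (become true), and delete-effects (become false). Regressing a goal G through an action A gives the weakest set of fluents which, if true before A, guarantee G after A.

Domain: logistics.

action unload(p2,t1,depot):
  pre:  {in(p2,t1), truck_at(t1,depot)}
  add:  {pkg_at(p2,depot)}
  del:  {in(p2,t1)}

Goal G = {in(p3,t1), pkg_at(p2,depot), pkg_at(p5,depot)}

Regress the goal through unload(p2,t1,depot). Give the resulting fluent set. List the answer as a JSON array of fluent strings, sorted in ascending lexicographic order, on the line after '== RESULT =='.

Compute (G \ add) ∪ pre:
  G ∩ del = {}  (empty — regression defined)
  G \ add = {in(p3,t1), pkg_at(p2,depot), pkg_at(p5,depot)} \ {pkg_at(p2,depot)} = {in(p3,t1), pkg_at(p5,depot)}
  ∪ pre   = {in(p3,t1), pkg_at(p5,depot)} ∪ {in(p2,t1), truck_at(t1,depot)}
          = {in(p2,t1), in(p3,t1), pkg_at(p5,depot), truck_at(t1,depot)}

== RESULT ==
["in(p2,t1)", "in(p3,t1)", "pkg_at(p5,depot)", "truck_at(t1,depot)"]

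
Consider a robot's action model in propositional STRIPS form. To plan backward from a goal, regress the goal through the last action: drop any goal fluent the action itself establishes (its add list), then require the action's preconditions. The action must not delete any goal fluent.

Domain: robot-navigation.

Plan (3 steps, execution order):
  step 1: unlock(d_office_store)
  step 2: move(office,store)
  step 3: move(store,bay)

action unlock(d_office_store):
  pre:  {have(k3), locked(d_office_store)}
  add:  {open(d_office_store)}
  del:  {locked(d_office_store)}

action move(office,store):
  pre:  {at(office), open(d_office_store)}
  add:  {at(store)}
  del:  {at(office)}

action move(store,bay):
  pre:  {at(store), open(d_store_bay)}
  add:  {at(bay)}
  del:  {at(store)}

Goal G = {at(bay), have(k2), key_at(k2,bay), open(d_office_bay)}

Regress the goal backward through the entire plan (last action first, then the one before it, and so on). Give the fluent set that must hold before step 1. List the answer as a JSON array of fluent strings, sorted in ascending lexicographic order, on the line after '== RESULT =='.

Work backward from the goal:
  through step 3 (move(store,bay)): drop {at(bay)}, keep {have(k2), key_at(k2,bay), open(d_office_bay)}, require {at(store), open(d_store_bay)}
    → {at(store), have(k2), key_at(k2,bay), open(d_office_bay), open(d_store_bay)}
  through step 2 (move(office,store)): drop {at(store)}, keep {have(k2), key_at(k2,bay), open(d_office_bay), open(d_store_bay)}, require {at(office), open(d_office_store)}
    → {at(office), have(k2), key_at(k2,bay), open(d_office_bay), open(d_office_store), open(d_store_bay)}
  through step 1 (unlock(d_office_store)): drop {open(d_office_store)}, keep {at(office), have(k2), key_at(k2,bay), open(d_office_bay), open(d_store_bay)}, require {have(k3), locked(d_office_store)}
    → {at(office), have(k2), have(k3), key_at(k2,bay), locked(d_office_store), open(d_office_bay), open(d_store_bay)}

== RESULT ==
["at(office)", "have(k2)", "have(k3)", "key_at(k2,bay)", "locked(d_office_store)", "open(d_office_bay)", "open(d_store_bay)"]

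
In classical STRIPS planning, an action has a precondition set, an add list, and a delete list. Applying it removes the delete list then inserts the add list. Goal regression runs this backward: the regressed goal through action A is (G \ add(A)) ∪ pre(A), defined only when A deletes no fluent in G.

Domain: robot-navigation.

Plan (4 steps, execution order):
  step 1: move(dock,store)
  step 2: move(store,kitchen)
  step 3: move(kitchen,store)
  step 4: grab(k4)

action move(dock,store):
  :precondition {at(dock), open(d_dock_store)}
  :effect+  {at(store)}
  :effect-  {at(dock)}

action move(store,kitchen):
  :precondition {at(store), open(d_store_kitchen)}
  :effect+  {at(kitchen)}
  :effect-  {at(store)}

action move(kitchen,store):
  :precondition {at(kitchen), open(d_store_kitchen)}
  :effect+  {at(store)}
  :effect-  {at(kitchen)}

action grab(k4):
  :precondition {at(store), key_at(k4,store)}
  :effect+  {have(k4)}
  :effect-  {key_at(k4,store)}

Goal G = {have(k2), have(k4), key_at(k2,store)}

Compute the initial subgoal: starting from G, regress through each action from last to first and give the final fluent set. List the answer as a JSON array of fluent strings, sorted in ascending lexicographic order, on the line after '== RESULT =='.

Work backward from the goal:
  through step 4 (grab(k4)): drop {have(k4)}, keep {have(k2), key_at(k2,store)}, require {at(store), key_at(k4,store)}
    → {at(store), have(k2), key_at(k2,store), key_at(k4,store)}
  through step 3 (move(kitchen,store)): drop {at(store)}, keep {have(k2), key_at(k2,store), key_at(k4,store)}, require {at(kitchen), open(d_store_kitchen)}
    → {at(kitchen), have(k2), key_at(k2,store), key_at(k4,store), open(d_store_kitchen)}
  through step 2 (move(store,kitchen)): drop {at(kitchen)}, keep {have(k2), key_at(k2,store), key_at(k4,store), open(d_store_kitchen)}, require {at(store), open(d_store_kitchen)}
    → {at(store), have(k2), key_at(k2,store), key_at(k4,store), open(d_store_kitchen)}
  through step 1 (move(dock,store)): drop {at(store)}, keep {have(k2), key_at(k2,store), key_at(k4,store), open(d_store_kitchen)}, require {at(dock), open(d_dock_store)}
    → {at(dock), have(k2), key_at(k2,store), key_at(k4,store), open(d_dock_store), open(d_store_kitchen)}

== RESULT ==
["at(dock)", "have(k2)", "key_at(k2,store)", "key_at(k4,store)", "open(d_dock_store)", "open(d_store_kitchen)"]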